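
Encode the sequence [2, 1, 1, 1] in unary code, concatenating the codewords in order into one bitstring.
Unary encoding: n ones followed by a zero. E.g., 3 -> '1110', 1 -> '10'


Encode each number as n ones followed by a terminating 0:
  2 -> 110 (3 bits)
  1 -> 10 (2 bits)
  1 -> 10 (2 bits)
  1 -> 10 (2 bits)
Total length = 3 + 2 + 2 + 2 = 9 bits.

Unary([2, 1, 1, 1]) = 110101010 (9 bits)


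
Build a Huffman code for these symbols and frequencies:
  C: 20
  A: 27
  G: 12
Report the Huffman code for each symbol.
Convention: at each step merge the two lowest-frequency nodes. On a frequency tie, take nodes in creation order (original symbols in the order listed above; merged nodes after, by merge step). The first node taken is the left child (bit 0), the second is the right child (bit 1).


Huffman tree construction:
Step 1: Merge G(12) + C(20) = 32
Step 2: Merge A(27) + (G+C)(32) = 59
Read each symbol's code off the tree from the root (left child = 0, right child = 1).

Codes:
  C: 11 (length 2)
  A: 0 (length 1)
  G: 10 (length 2)
Average code length: 91/59 = 1.5424 bits/symbol


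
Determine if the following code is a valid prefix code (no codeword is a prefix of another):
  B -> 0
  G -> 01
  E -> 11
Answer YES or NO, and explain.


Checking each pair (does one codeword prefix another?):
  B='0' vs G='01': prefix -- VIOLATION

NO -- this is NOT a valid prefix code. B (0) is a prefix of G (01).


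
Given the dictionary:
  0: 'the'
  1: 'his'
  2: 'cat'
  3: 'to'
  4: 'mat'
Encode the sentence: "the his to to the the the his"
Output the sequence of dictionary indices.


Look up each word in the dictionary:
  'the' -> 0
  'his' -> 1
  'to' -> 3
  'to' -> 3
  'the' -> 0
  'the' -> 0
  'the' -> 0
  'his' -> 1

Encoded: [0, 1, 3, 3, 0, 0, 0, 1]


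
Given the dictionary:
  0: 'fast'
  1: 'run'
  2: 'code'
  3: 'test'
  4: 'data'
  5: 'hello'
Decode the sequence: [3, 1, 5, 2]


Look up each index in the dictionary:
  3 -> 'test'
  1 -> 'run'
  5 -> 'hello'
  2 -> 'code'

Decoded: "test run hello code"


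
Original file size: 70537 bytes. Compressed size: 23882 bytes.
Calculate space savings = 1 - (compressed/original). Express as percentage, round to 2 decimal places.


ratio = compressed/original = 23882/70537 = 0.338574
savings = 1 - ratio = 1 - 0.338574 = 0.661426
as a percentage: 0.661426 * 100 = 66.14%

Space savings = 1 - 23882/70537 = 66.14%


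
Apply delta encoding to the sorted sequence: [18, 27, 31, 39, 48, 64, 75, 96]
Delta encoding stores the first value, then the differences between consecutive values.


First value: 18
Deltas:
  27 - 18 = 9
  31 - 27 = 4
  39 - 31 = 8
  48 - 39 = 9
  64 - 48 = 16
  75 - 64 = 11
  96 - 75 = 21


Delta encoded: [18, 9, 4, 8, 9, 16, 11, 21]


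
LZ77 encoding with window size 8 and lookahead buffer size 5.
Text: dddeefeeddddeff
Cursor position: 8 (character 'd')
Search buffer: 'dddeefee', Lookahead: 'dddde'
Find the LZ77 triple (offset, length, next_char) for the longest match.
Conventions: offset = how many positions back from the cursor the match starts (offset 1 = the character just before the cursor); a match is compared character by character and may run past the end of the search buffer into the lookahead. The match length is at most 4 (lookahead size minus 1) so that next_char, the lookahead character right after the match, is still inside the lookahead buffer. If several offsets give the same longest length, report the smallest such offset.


Try each offset into the search buffer:
  offset=1 (pos 7, char 'e'): match length 0
  offset=2 (pos 6, char 'e'): match length 0
  offset=3 (pos 5, char 'f'): match length 0
  offset=4 (pos 4, char 'e'): match length 0
  offset=5 (pos 3, char 'e'): match length 0
  offset=6 (pos 2, char 'd'): match length 1
  offset=7 (pos 1, char 'd'): match length 2
  offset=8 (pos 0, char 'd'): match length 3
Longest match has length 3 at offset 8.
next_char = character at position 8 + 3 = 11 -> 'd'

Best match: offset=8, length=3 (matching 'ddd' starting at position 0)
LZ77 triple: (8, 3, 'd')


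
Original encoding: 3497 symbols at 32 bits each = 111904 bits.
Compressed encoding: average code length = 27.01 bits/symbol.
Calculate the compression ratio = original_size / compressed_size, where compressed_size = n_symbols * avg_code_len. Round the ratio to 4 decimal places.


original_size = n_symbols * orig_bits = 3497 * 32 = 111904 bits
compressed_size = n_symbols * avg_code_len = 3497 * 27.01 = 94453.97 bits
ratio = original_size / compressed_size = 111904 / 94453.97 = 1.1847

Compression ratio = 1.1847


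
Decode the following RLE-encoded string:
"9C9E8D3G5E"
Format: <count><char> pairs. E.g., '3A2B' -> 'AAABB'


Expanding each <count><char> pair:
  9C -> 'CCCCCCCCC'
  9E -> 'EEEEEEEEE'
  8D -> 'DDDDDDDD'
  3G -> 'GGG'
  5E -> 'EEEEE'

Decoded = CCCCCCCCCEEEEEEEEEDDDDDDDDGGGEEEEE


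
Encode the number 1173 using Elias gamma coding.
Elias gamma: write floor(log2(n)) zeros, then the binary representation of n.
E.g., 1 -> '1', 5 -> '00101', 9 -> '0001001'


num_bits = floor(log2(1173)) + 1 = 11
leading_zeros = num_bits - 1 = 10
binary(1173) = 10010010101

Elias gamma(1173) = '0000000000' + '10010010101' = 000000000010010010101 (21 bits)


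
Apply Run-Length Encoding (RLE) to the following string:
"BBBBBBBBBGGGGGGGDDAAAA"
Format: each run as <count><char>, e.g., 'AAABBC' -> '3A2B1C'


Scanning runs left to right:
  i=0: run of 'B' x 9 -> '9B'
  i=9: run of 'G' x 7 -> '7G'
  i=16: run of 'D' x 2 -> '2D'
  i=18: run of 'A' x 4 -> '4A'

RLE = 9B7G2D4A


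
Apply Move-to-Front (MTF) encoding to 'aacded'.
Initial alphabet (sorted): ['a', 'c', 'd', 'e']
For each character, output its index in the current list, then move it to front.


MTF encoding:
'a': index 0 in ['a', 'c', 'd', 'e'] -> ['a', 'c', 'd', 'e']
'a': index 0 in ['a', 'c', 'd', 'e'] -> ['a', 'c', 'd', 'e']
'c': index 1 in ['a', 'c', 'd', 'e'] -> ['c', 'a', 'd', 'e']
'd': index 2 in ['c', 'a', 'd', 'e'] -> ['d', 'c', 'a', 'e']
'e': index 3 in ['d', 'c', 'a', 'e'] -> ['e', 'd', 'c', 'a']
'd': index 1 in ['e', 'd', 'c', 'a'] -> ['d', 'e', 'c', 'a']


Output: [0, 0, 1, 2, 3, 1]


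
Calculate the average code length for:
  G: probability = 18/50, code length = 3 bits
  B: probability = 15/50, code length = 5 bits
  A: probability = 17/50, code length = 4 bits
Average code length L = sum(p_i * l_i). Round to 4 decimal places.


Weighted contributions p_i * l_i:
  G: (18/50) * 3 = 54/50
  B: (15/50) * 5 = 75/50
  A: (17/50) * 4 = 68/50
Sum = (54 + 75 + 68)/50 = 197/50

L = 197/50 = 3.9400 bits/symbol


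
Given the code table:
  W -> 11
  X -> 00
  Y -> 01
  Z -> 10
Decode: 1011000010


Decoding:
10 -> Z
11 -> W
00 -> X
00 -> X
10 -> Z


Result: ZWXXZ


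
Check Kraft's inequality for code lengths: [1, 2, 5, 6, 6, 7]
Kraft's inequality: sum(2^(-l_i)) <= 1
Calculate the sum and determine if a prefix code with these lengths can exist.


Sum = 2^(-1) + 2^(-2) + 2^(-5) + 2^(-6) + 2^(-6) + 2^(-7)
    = 0.5 + 0.25 + 0.03125 + 0.015625 + 0.015625 + 0.0078125
    = 105/128 = 0.8203125
Since 0.8203125 <= 1, Kraft's inequality IS satisfied.
A prefix code with these lengths CAN exist.

Kraft sum = 0.8203125. Satisfied.


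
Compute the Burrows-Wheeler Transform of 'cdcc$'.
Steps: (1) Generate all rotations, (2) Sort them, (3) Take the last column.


Rotations (sorted):
  0: $cdcc -> last char: c
  1: c$cdc -> last char: c
  2: cc$cd -> last char: d
  3: cdcc$ -> last char: $
  4: dcc$c -> last char: c


BWT = ccd$c


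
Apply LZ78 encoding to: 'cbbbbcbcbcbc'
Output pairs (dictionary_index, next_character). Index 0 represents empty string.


LZ78 encoding steps:
Dictionary: {0: ''}
Step 1: w='' (idx 0), next='c' -> output (0, 'c'), add 'c' as idx 1
Step 2: w='' (idx 0), next='b' -> output (0, 'b'), add 'b' as idx 2
Step 3: w='b' (idx 2), next='b' -> output (2, 'b'), add 'bb' as idx 3
Step 4: w='b' (idx 2), next='c' -> output (2, 'c'), add 'bc' as idx 4
Step 5: w='bc' (idx 4), next='b' -> output (4, 'b'), add 'bcb' as idx 5
Step 6: w='c' (idx 1), next='b' -> output (1, 'b'), add 'cb' as idx 6
Step 7: w='c' (idx 1), end of input -> output (1, '')


Encoded: [(0, 'c'), (0, 'b'), (2, 'b'), (2, 'c'), (4, 'b'), (1, 'b'), (1, '')]


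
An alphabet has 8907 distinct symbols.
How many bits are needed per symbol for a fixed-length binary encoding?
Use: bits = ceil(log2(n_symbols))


log2(8907) = 13.1207
Bracket: 2^13 = 8192 < 8907 <= 2^14 = 16384
So ceil(log2(8907)) = 14

bits = ceil(log2(8907)) = ceil(13.1207) = 14 bits


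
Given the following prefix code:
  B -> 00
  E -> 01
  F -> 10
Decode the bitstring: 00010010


Decoding step by step:
Bits 00 -> B
Bits 01 -> E
Bits 00 -> B
Bits 10 -> F


Decoded message: BEBF


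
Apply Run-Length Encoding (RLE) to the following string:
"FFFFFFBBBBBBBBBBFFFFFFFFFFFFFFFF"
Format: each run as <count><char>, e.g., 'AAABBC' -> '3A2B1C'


Scanning runs left to right:
  i=0: run of 'F' x 6 -> '6F'
  i=6: run of 'B' x 10 -> '10B'
  i=16: run of 'F' x 16 -> '16F'

RLE = 6F10B16F


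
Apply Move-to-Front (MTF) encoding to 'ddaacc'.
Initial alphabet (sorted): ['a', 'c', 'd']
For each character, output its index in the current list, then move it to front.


MTF encoding:
'd': index 2 in ['a', 'c', 'd'] -> ['d', 'a', 'c']
'd': index 0 in ['d', 'a', 'c'] -> ['d', 'a', 'c']
'a': index 1 in ['d', 'a', 'c'] -> ['a', 'd', 'c']
'a': index 0 in ['a', 'd', 'c'] -> ['a', 'd', 'c']
'c': index 2 in ['a', 'd', 'c'] -> ['c', 'a', 'd']
'c': index 0 in ['c', 'a', 'd'] -> ['c', 'a', 'd']


Output: [2, 0, 1, 0, 2, 0]


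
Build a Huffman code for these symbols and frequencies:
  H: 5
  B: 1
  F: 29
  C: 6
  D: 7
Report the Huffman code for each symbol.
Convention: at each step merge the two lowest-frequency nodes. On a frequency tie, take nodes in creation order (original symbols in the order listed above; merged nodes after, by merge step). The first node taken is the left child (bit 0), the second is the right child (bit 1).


Huffman tree construction:
Step 1: Merge B(1) + H(5) = 6
Step 2: Merge C(6) + (B+H)(6) = 12
Step 3: Merge D(7) + (C+(B+H))(12) = 19
Step 4: Merge (D+(C+(B+H)))(19) + F(29) = 48
Read each symbol's code off the tree from the root (left child = 0, right child = 1).

Codes:
  H: 0111 (length 4)
  B: 0110 (length 4)
  F: 1 (length 1)
  C: 010 (length 3)
  D: 00 (length 2)
Average code length: 85/48 = 1.7708 bits/symbol


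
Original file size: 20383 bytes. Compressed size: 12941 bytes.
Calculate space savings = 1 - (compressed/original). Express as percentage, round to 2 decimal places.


ratio = compressed/original = 12941/20383 = 0.634892
savings = 1 - ratio = 1 - 0.634892 = 0.365108
as a percentage: 0.365108 * 100 = 36.51%

Space savings = 1 - 12941/20383 = 36.51%


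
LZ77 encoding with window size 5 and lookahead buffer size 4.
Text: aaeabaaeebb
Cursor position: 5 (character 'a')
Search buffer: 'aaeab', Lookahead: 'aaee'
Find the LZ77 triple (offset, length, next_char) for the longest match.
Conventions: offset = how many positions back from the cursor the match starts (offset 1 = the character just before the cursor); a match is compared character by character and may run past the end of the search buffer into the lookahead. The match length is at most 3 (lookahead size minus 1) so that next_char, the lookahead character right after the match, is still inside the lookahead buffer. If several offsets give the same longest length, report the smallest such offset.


Try each offset into the search buffer:
  offset=1 (pos 4, char 'b'): match length 0
  offset=2 (pos 3, char 'a'): match length 1
  offset=3 (pos 2, char 'e'): match length 0
  offset=4 (pos 1, char 'a'): match length 1
  offset=5 (pos 0, char 'a'): match length 3
Longest match has length 3 at offset 5.
next_char = character at position 5 + 3 = 8 -> 'e'

Best match: offset=5, length=3 (matching 'aae' starting at position 0)
LZ77 triple: (5, 3, 'e')


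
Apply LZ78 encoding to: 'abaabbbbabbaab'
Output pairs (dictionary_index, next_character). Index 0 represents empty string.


LZ78 encoding steps:
Dictionary: {0: ''}
Step 1: w='' (idx 0), next='a' -> output (0, 'a'), add 'a' as idx 1
Step 2: w='' (idx 0), next='b' -> output (0, 'b'), add 'b' as idx 2
Step 3: w='a' (idx 1), next='a' -> output (1, 'a'), add 'aa' as idx 3
Step 4: w='b' (idx 2), next='b' -> output (2, 'b'), add 'bb' as idx 4
Step 5: w='bb' (idx 4), next='a' -> output (4, 'a'), add 'bba' as idx 5
Step 6: w='bba' (idx 5), next='a' -> output (5, 'a'), add 'bbaa' as idx 6
Step 7: w='b' (idx 2), end of input -> output (2, '')


Encoded: [(0, 'a'), (0, 'b'), (1, 'a'), (2, 'b'), (4, 'a'), (5, 'a'), (2, '')]


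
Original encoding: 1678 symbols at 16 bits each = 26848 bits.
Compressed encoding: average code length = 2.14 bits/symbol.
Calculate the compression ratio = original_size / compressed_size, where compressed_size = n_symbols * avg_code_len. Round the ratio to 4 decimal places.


original_size = n_symbols * orig_bits = 1678 * 16 = 26848 bits
compressed_size = n_symbols * avg_code_len = 1678 * 2.14 = 3590.92 bits
ratio = original_size / compressed_size = 26848 / 3590.92 = 7.4766

Compression ratio = 7.4766


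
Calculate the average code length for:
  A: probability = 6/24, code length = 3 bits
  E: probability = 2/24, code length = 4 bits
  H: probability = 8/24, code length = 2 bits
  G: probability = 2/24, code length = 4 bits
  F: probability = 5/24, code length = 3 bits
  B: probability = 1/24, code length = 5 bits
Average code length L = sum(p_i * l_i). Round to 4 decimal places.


Weighted contributions p_i * l_i:
  A: (6/24) * 3 = 18/24
  E: (2/24) * 4 = 8/24
  H: (8/24) * 2 = 16/24
  G: (2/24) * 4 = 8/24
  F: (5/24) * 3 = 15/24
  B: (1/24) * 5 = 5/24
Sum = (18 + 8 + 16 + 8 + 15 + 5)/24 = 70/24

L = 70/24 = 2.9167 bits/symbol


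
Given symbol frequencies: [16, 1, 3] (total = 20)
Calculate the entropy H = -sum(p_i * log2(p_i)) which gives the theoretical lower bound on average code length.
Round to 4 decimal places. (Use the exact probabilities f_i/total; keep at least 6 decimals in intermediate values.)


Per-symbol terms -p_i * log2(p_i) with p_i = f_i/20:
  p = 16/20 = 0.800000: log2(p) = -0.321928, -p*log2(p) = 0.257542
  p = 1/20 = 0.050000: log2(p) = -4.321928, -p*log2(p) = 0.216096
  p = 3/20 = 0.150000: log2(p) = -2.736966, -p*log2(p) = 0.410545
H = 0.257542 + 0.216096 + 0.410545 = 0.884183

H = 0.8842 bits/symbol


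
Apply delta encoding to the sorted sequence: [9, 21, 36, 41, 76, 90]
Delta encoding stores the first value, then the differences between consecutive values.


First value: 9
Deltas:
  21 - 9 = 12
  36 - 21 = 15
  41 - 36 = 5
  76 - 41 = 35
  90 - 76 = 14


Delta encoded: [9, 12, 15, 5, 35, 14]


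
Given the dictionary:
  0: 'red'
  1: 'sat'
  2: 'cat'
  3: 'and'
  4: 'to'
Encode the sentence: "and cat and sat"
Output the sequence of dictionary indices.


Look up each word in the dictionary:
  'and' -> 3
  'cat' -> 2
  'and' -> 3
  'sat' -> 1

Encoded: [3, 2, 3, 1]


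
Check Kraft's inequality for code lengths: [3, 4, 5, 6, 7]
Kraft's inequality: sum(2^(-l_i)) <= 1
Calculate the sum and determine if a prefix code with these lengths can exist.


Sum = 2^(-3) + 2^(-4) + 2^(-5) + 2^(-6) + 2^(-7)
    = 0.125 + 0.0625 + 0.03125 + 0.015625 + 0.0078125
    = 31/128 = 0.2421875
Since 0.2421875 <= 1, Kraft's inequality IS satisfied.
A prefix code with these lengths CAN exist.

Kraft sum = 0.2421875. Satisfied.


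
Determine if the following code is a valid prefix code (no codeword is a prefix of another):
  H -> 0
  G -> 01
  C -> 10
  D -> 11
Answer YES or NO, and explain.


Checking each pair (does one codeword prefix another?):
  H='0' vs G='01': prefix -- VIOLATION

NO -- this is NOT a valid prefix code. H (0) is a prefix of G (01).


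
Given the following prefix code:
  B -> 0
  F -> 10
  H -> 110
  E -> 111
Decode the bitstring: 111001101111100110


Decoding step by step:
Bits 111 -> E
Bits 0 -> B
Bits 0 -> B
Bits 110 -> H
Bits 111 -> E
Bits 110 -> H
Bits 0 -> B
Bits 110 -> H


Decoded message: EBBHEHBH


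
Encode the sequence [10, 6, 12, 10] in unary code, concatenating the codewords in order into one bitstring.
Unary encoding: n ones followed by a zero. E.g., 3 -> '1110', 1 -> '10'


Encode each number as n ones followed by a terminating 0:
  10 -> 11111111110 (11 bits)
  6 -> 1111110 (7 bits)
  12 -> 1111111111110 (13 bits)
  10 -> 11111111110 (11 bits)
Total length = 11 + 7 + 13 + 11 = 42 bits.

Unary([10, 6, 12, 10]) = 111111111101111110111111111111011111111110 (42 bits)


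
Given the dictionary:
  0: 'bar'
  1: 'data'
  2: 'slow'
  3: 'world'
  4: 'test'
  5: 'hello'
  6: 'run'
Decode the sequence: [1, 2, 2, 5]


Look up each index in the dictionary:
  1 -> 'data'
  2 -> 'slow'
  2 -> 'slow'
  5 -> 'hello'

Decoded: "data slow slow hello"


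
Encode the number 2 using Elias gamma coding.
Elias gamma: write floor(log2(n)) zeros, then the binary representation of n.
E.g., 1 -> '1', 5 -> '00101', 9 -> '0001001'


num_bits = floor(log2(2)) + 1 = 2
leading_zeros = num_bits - 1 = 1
binary(2) = 10

Elias gamma(2) = '0' + '10' = 010 (3 bits)


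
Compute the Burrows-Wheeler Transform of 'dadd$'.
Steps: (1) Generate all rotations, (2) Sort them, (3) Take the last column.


Rotations (sorted):
  0: $dadd -> last char: d
  1: add$d -> last char: d
  2: d$dad -> last char: d
  3: dadd$ -> last char: $
  4: dd$da -> last char: a


BWT = ddd$a


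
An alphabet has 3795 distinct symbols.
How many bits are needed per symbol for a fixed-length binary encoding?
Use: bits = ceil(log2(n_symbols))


log2(3795) = 11.8899
Bracket: 2^11 = 2048 < 3795 <= 2^12 = 4096
So ceil(log2(3795)) = 12

bits = ceil(log2(3795)) = ceil(11.8899) = 12 bits


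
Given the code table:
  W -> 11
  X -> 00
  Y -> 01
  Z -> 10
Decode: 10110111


Decoding:
10 -> Z
11 -> W
01 -> Y
11 -> W


Result: ZWYW


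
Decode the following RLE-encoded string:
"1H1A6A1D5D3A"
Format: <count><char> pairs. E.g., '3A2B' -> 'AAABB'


Expanding each <count><char> pair:
  1H -> 'H'
  1A -> 'A'
  6A -> 'AAAAAA'
  1D -> 'D'
  5D -> 'DDDDD'
  3A -> 'AAA'

Decoded = HAAAAAAADDDDDDAAA


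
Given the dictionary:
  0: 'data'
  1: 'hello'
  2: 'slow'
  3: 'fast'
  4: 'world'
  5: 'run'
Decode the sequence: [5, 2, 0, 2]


Look up each index in the dictionary:
  5 -> 'run'
  2 -> 'slow'
  0 -> 'data'
  2 -> 'slow'

Decoded: "run slow data slow"


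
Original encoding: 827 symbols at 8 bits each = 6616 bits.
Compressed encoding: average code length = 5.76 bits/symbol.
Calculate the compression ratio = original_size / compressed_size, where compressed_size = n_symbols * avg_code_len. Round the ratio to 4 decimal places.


original_size = n_symbols * orig_bits = 827 * 8 = 6616 bits
compressed_size = n_symbols * avg_code_len = 827 * 5.76 = 4763.52 bits
ratio = original_size / compressed_size = 6616 / 4763.52 = 1.3889

Compression ratio = 1.3889


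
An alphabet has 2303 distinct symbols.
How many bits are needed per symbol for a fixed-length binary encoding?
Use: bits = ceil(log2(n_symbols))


log2(2303) = 11.1693
Bracket: 2^11 = 2048 < 2303 <= 2^12 = 4096
So ceil(log2(2303)) = 12

bits = ceil(log2(2303)) = ceil(11.1693) = 12 bits


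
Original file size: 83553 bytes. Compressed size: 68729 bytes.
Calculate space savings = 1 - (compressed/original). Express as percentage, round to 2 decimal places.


ratio = compressed/original = 68729/83553 = 0.82258
savings = 1 - ratio = 1 - 0.82258 = 0.17742
as a percentage: 0.17742 * 100 = 17.74%

Space savings = 1 - 68729/83553 = 17.74%


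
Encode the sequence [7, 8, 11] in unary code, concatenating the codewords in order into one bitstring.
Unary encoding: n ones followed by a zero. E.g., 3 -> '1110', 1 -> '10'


Encode each number as n ones followed by a terminating 0:
  7 -> 11111110 (8 bits)
  8 -> 111111110 (9 bits)
  11 -> 111111111110 (12 bits)
Total length = 8 + 9 + 12 = 29 bits.

Unary([7, 8, 11]) = 11111110111111110111111111110 (29 bits)


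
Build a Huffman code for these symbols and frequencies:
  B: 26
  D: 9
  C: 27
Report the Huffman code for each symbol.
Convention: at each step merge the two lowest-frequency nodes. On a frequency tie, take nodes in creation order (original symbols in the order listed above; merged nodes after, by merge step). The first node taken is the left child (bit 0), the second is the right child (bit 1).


Huffman tree construction:
Step 1: Merge D(9) + B(26) = 35
Step 2: Merge C(27) + (D+B)(35) = 62
Read each symbol's code off the tree from the root (left child = 0, right child = 1).

Codes:
  B: 11 (length 2)
  D: 10 (length 2)
  C: 0 (length 1)
Average code length: 97/62 = 1.5645 bits/symbol


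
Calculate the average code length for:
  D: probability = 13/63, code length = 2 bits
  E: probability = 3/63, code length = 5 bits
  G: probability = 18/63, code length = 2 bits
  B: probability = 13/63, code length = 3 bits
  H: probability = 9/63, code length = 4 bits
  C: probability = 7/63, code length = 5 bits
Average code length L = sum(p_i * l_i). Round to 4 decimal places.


Weighted contributions p_i * l_i:
  D: (13/63) * 2 = 26/63
  E: (3/63) * 5 = 15/63
  G: (18/63) * 2 = 36/63
  B: (13/63) * 3 = 39/63
  H: (9/63) * 4 = 36/63
  C: (7/63) * 5 = 35/63
Sum = (26 + 15 + 36 + 39 + 36 + 35)/63 = 187/63

L = 187/63 = 2.9683 bits/symbol


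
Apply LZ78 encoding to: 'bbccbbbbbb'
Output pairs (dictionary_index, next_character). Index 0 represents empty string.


LZ78 encoding steps:
Dictionary: {0: ''}
Step 1: w='' (idx 0), next='b' -> output (0, 'b'), add 'b' as idx 1
Step 2: w='b' (idx 1), next='c' -> output (1, 'c'), add 'bc' as idx 2
Step 3: w='' (idx 0), next='c' -> output (0, 'c'), add 'c' as idx 3
Step 4: w='b' (idx 1), next='b' -> output (1, 'b'), add 'bb' as idx 4
Step 5: w='bb' (idx 4), next='b' -> output (4, 'b'), add 'bbb' as idx 5
Step 6: w='b' (idx 1), end of input -> output (1, '')


Encoded: [(0, 'b'), (1, 'c'), (0, 'c'), (1, 'b'), (4, 'b'), (1, '')]


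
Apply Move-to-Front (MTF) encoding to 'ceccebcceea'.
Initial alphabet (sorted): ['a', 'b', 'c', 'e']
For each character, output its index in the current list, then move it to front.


MTF encoding:
'c': index 2 in ['a', 'b', 'c', 'e'] -> ['c', 'a', 'b', 'e']
'e': index 3 in ['c', 'a', 'b', 'e'] -> ['e', 'c', 'a', 'b']
'c': index 1 in ['e', 'c', 'a', 'b'] -> ['c', 'e', 'a', 'b']
'c': index 0 in ['c', 'e', 'a', 'b'] -> ['c', 'e', 'a', 'b']
'e': index 1 in ['c', 'e', 'a', 'b'] -> ['e', 'c', 'a', 'b']
'b': index 3 in ['e', 'c', 'a', 'b'] -> ['b', 'e', 'c', 'a']
'c': index 2 in ['b', 'e', 'c', 'a'] -> ['c', 'b', 'e', 'a']
'c': index 0 in ['c', 'b', 'e', 'a'] -> ['c', 'b', 'e', 'a']
'e': index 2 in ['c', 'b', 'e', 'a'] -> ['e', 'c', 'b', 'a']
'e': index 0 in ['e', 'c', 'b', 'a'] -> ['e', 'c', 'b', 'a']
'a': index 3 in ['e', 'c', 'b', 'a'] -> ['a', 'e', 'c', 'b']


Output: [2, 3, 1, 0, 1, 3, 2, 0, 2, 0, 3]


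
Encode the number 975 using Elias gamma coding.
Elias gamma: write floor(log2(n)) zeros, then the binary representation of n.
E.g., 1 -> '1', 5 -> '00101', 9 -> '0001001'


num_bits = floor(log2(975)) + 1 = 10
leading_zeros = num_bits - 1 = 9
binary(975) = 1111001111

Elias gamma(975) = '000000000' + '1111001111' = 0000000001111001111 (19 bits)


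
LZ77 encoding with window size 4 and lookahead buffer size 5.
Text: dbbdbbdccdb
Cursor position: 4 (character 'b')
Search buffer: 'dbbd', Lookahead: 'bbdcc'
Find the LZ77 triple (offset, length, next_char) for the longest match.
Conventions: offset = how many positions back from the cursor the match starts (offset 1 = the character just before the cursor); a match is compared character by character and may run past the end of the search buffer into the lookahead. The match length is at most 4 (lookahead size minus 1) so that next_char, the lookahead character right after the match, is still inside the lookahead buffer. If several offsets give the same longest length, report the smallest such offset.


Try each offset into the search buffer:
  offset=1 (pos 3, char 'd'): match length 0
  offset=2 (pos 2, char 'b'): match length 1
  offset=3 (pos 1, char 'b'): match length 3
  offset=4 (pos 0, char 'd'): match length 0
Longest match has length 3 at offset 3.
next_char = character at position 4 + 3 = 7 -> 'c'

Best match: offset=3, length=3 (matching 'bbd' starting at position 1)
LZ77 triple: (3, 3, 'c')


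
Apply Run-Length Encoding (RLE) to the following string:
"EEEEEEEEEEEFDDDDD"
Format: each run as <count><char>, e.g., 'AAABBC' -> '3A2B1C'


Scanning runs left to right:
  i=0: run of 'E' x 11 -> '11E'
  i=11: run of 'F' x 1 -> '1F'
  i=12: run of 'D' x 5 -> '5D'

RLE = 11E1F5D


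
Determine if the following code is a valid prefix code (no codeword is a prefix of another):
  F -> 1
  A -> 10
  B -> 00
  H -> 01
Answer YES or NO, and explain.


Checking each pair (does one codeword prefix another?):
  F='1' vs A='10': prefix -- VIOLATION

NO -- this is NOT a valid prefix code. F (1) is a prefix of A (10).


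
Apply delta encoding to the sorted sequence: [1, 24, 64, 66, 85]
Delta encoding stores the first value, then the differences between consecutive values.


First value: 1
Deltas:
  24 - 1 = 23
  64 - 24 = 40
  66 - 64 = 2
  85 - 66 = 19


Delta encoded: [1, 23, 40, 2, 19]


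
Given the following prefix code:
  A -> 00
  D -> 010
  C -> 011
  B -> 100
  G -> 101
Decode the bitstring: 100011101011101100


Decoding step by step:
Bits 100 -> B
Bits 011 -> C
Bits 101 -> G
Bits 011 -> C
Bits 101 -> G
Bits 100 -> B


Decoded message: BCGCGB


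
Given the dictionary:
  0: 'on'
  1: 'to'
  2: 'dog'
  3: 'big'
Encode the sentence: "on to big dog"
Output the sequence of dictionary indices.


Look up each word in the dictionary:
  'on' -> 0
  'to' -> 1
  'big' -> 3
  'dog' -> 2

Encoded: [0, 1, 3, 2]


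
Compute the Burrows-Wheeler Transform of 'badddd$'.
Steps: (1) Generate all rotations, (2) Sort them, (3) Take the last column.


Rotations (sorted):
  0: $badddd -> last char: d
  1: adddd$b -> last char: b
  2: badddd$ -> last char: $
  3: d$baddd -> last char: d
  4: dd$badd -> last char: d
  5: ddd$bad -> last char: d
  6: dddd$ba -> last char: a


BWT = db$ddda


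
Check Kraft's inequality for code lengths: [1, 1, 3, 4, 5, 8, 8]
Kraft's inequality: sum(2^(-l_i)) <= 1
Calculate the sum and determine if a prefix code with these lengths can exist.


Sum = 2^(-1) + 2^(-1) + 2^(-3) + 2^(-4) + 2^(-5) + 2^(-8) + 2^(-8)
    = 0.5 + 0.5 + 0.125 + 0.0625 + 0.03125 + 0.00390625 + 0.00390625
    = 314/256 = 1.2265625
Since 1.2265625 > 1, Kraft's inequality is NOT satisfied.
A prefix code with these lengths CANNOT exist.

Kraft sum = 1.2265625. Not satisfied.


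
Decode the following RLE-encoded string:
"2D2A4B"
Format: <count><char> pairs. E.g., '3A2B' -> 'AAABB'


Expanding each <count><char> pair:
  2D -> 'DD'
  2A -> 'AA'
  4B -> 'BBBB'

Decoded = DDAABBBB


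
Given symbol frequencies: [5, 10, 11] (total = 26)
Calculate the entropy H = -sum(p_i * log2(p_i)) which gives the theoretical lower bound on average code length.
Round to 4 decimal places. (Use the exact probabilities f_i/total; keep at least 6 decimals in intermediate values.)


Per-symbol terms -p_i * log2(p_i) with p_i = f_i/26:
  p = 5/26 = 0.192308: log2(p) = -2.378512, -p*log2(p) = 0.457406
  p = 10/26 = 0.384615: log2(p) = -1.378512, -p*log2(p) = 0.530197
  p = 11/26 = 0.423077: log2(p) = -1.241008, -p*log2(p) = 0.525042
H = 0.457406 + 0.530197 + 0.525042 = 1.512645

H = 1.5126 bits/symbol


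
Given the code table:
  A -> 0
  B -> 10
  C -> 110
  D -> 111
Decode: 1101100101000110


Decoding:
110 -> C
110 -> C
0 -> A
10 -> B
10 -> B
0 -> A
0 -> A
110 -> C


Result: CCABBAAC


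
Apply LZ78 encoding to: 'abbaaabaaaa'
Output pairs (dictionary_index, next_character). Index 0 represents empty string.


LZ78 encoding steps:
Dictionary: {0: ''}
Step 1: w='' (idx 0), next='a' -> output (0, 'a'), add 'a' as idx 1
Step 2: w='' (idx 0), next='b' -> output (0, 'b'), add 'b' as idx 2
Step 3: w='b' (idx 2), next='a' -> output (2, 'a'), add 'ba' as idx 3
Step 4: w='a' (idx 1), next='a' -> output (1, 'a'), add 'aa' as idx 4
Step 5: w='ba' (idx 3), next='a' -> output (3, 'a'), add 'baa' as idx 5
Step 6: w='aa' (idx 4), end of input -> output (4, '')


Encoded: [(0, 'a'), (0, 'b'), (2, 'a'), (1, 'a'), (3, 'a'), (4, '')]


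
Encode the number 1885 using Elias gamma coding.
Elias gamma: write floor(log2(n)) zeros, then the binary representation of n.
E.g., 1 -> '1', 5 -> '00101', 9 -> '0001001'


num_bits = floor(log2(1885)) + 1 = 11
leading_zeros = num_bits - 1 = 10
binary(1885) = 11101011101

Elias gamma(1885) = '0000000000' + '11101011101' = 000000000011101011101 (21 bits)


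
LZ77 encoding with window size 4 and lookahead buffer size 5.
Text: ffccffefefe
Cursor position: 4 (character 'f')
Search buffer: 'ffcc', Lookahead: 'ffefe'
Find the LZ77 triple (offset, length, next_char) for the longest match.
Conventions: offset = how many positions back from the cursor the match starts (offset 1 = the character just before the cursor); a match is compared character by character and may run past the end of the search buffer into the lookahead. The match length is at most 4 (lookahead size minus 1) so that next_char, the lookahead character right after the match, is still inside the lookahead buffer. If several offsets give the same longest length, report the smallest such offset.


Try each offset into the search buffer:
  offset=1 (pos 3, char 'c'): match length 0
  offset=2 (pos 2, char 'c'): match length 0
  offset=3 (pos 1, char 'f'): match length 1
  offset=4 (pos 0, char 'f'): match length 2
Longest match has length 2 at offset 4.
next_char = character at position 4 + 2 = 6 -> 'e'

Best match: offset=4, length=2 (matching 'ff' starting at position 0)
LZ77 triple: (4, 2, 'e')


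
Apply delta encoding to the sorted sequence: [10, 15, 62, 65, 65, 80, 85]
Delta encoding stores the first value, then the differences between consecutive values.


First value: 10
Deltas:
  15 - 10 = 5
  62 - 15 = 47
  65 - 62 = 3
  65 - 65 = 0
  80 - 65 = 15
  85 - 80 = 5


Delta encoded: [10, 5, 47, 3, 0, 15, 5]


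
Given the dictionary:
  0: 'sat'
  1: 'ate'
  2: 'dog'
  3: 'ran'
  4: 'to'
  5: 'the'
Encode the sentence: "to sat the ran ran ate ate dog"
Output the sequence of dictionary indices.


Look up each word in the dictionary:
  'to' -> 4
  'sat' -> 0
  'the' -> 5
  'ran' -> 3
  'ran' -> 3
  'ate' -> 1
  'ate' -> 1
  'dog' -> 2

Encoded: [4, 0, 5, 3, 3, 1, 1, 2]


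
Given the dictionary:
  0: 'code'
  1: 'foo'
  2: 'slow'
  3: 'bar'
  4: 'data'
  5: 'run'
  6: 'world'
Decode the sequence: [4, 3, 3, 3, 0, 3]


Look up each index in the dictionary:
  4 -> 'data'
  3 -> 'bar'
  3 -> 'bar'
  3 -> 'bar'
  0 -> 'code'
  3 -> 'bar'

Decoded: "data bar bar bar code bar"


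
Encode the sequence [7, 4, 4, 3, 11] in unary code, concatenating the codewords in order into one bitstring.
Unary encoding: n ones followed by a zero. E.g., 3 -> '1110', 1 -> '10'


Encode each number as n ones followed by a terminating 0:
  7 -> 11111110 (8 bits)
  4 -> 11110 (5 bits)
  4 -> 11110 (5 bits)
  3 -> 1110 (4 bits)
  11 -> 111111111110 (12 bits)
Total length = 8 + 5 + 5 + 4 + 12 = 34 bits.

Unary([7, 4, 4, 3, 11]) = 1111111011110111101110111111111110 (34 bits)


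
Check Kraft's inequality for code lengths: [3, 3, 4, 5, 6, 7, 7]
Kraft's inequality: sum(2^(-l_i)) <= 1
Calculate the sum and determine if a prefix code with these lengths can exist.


Sum = 2^(-3) + 2^(-3) + 2^(-4) + 2^(-5) + 2^(-6) + 2^(-7) + 2^(-7)
    = 0.125 + 0.125 + 0.0625 + 0.03125 + 0.015625 + 0.0078125 + 0.0078125
    = 48/128 = 0.375
Since 0.375 <= 1, Kraft's inequality IS satisfied.
A prefix code with these lengths CAN exist.

Kraft sum = 0.375. Satisfied.


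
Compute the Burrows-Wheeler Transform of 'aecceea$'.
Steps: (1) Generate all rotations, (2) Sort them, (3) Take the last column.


Rotations (sorted):
  0: $aecceea -> last char: a
  1: a$aeccee -> last char: e
  2: aecceea$ -> last char: $
  3: cceea$ae -> last char: e
  4: ceea$aec -> last char: c
  5: ea$aecce -> last char: e
  6: ecceea$a -> last char: a
  7: eea$aecc -> last char: c


BWT = ae$eceac


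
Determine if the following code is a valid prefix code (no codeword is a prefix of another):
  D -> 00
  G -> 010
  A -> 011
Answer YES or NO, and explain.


Checking each pair (does one codeword prefix another?):
  D='00' vs G='010': no prefix
  D='00' vs A='011': no prefix
  G='010' vs D='00': no prefix
  G='010' vs A='011': no prefix
  A='011' vs D='00': no prefix
  A='011' vs G='010': no prefix
No violation found over all pairs.

YES -- this is a valid prefix code. No codeword is a prefix of any other codeword.


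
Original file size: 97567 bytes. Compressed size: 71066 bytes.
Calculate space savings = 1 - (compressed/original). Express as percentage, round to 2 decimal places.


ratio = compressed/original = 71066/97567 = 0.728382
savings = 1 - ratio = 1 - 0.728382 = 0.271618
as a percentage: 0.271618 * 100 = 27.16%

Space savings = 1 - 71066/97567 = 27.16%


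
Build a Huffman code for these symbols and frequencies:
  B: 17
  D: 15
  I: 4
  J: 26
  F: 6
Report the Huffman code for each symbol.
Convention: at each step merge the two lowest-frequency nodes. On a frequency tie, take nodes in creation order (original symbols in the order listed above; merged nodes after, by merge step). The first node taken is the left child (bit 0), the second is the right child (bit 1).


Huffman tree construction:
Step 1: Merge I(4) + F(6) = 10
Step 2: Merge (I+F)(10) + D(15) = 25
Step 3: Merge B(17) + ((I+F)+D)(25) = 42
Step 4: Merge J(26) + (B+((I+F)+D))(42) = 68
Read each symbol's code off the tree from the root (left child = 0, right child = 1).

Codes:
  B: 10 (length 2)
  D: 111 (length 3)
  I: 1100 (length 4)
  J: 0 (length 1)
  F: 1101 (length 4)
Average code length: 145/68 = 2.1324 bits/symbol


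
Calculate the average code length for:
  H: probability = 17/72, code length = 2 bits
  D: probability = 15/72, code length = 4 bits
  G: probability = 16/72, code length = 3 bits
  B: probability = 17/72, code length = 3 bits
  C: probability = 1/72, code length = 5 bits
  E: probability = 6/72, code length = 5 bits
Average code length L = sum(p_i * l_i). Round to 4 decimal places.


Weighted contributions p_i * l_i:
  H: (17/72) * 2 = 34/72
  D: (15/72) * 4 = 60/72
  G: (16/72) * 3 = 48/72
  B: (17/72) * 3 = 51/72
  C: (1/72) * 5 = 5/72
  E: (6/72) * 5 = 30/72
Sum = (34 + 60 + 48 + 51 + 5 + 30)/72 = 228/72

L = 228/72 = 3.1667 bits/symbol


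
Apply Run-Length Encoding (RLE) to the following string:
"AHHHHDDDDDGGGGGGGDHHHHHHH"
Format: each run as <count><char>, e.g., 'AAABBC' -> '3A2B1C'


Scanning runs left to right:
  i=0: run of 'A' x 1 -> '1A'
  i=1: run of 'H' x 4 -> '4H'
  i=5: run of 'D' x 5 -> '5D'
  i=10: run of 'G' x 7 -> '7G'
  i=17: run of 'D' x 1 -> '1D'
  i=18: run of 'H' x 7 -> '7H'

RLE = 1A4H5D7G1D7H


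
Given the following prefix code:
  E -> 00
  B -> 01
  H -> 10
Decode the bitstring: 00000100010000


Decoding step by step:
Bits 00 -> E
Bits 00 -> E
Bits 01 -> B
Bits 00 -> E
Bits 01 -> B
Bits 00 -> E
Bits 00 -> E


Decoded message: EEBEBEE


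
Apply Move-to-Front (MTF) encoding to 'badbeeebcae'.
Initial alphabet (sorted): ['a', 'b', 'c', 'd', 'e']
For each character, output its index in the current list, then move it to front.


MTF encoding:
'b': index 1 in ['a', 'b', 'c', 'd', 'e'] -> ['b', 'a', 'c', 'd', 'e']
'a': index 1 in ['b', 'a', 'c', 'd', 'e'] -> ['a', 'b', 'c', 'd', 'e']
'd': index 3 in ['a', 'b', 'c', 'd', 'e'] -> ['d', 'a', 'b', 'c', 'e']
'b': index 2 in ['d', 'a', 'b', 'c', 'e'] -> ['b', 'd', 'a', 'c', 'e']
'e': index 4 in ['b', 'd', 'a', 'c', 'e'] -> ['e', 'b', 'd', 'a', 'c']
'e': index 0 in ['e', 'b', 'd', 'a', 'c'] -> ['e', 'b', 'd', 'a', 'c']
'e': index 0 in ['e', 'b', 'd', 'a', 'c'] -> ['e', 'b', 'd', 'a', 'c']
'b': index 1 in ['e', 'b', 'd', 'a', 'c'] -> ['b', 'e', 'd', 'a', 'c']
'c': index 4 in ['b', 'e', 'd', 'a', 'c'] -> ['c', 'b', 'e', 'd', 'a']
'a': index 4 in ['c', 'b', 'e', 'd', 'a'] -> ['a', 'c', 'b', 'e', 'd']
'e': index 3 in ['a', 'c', 'b', 'e', 'd'] -> ['e', 'a', 'c', 'b', 'd']


Output: [1, 1, 3, 2, 4, 0, 0, 1, 4, 4, 3]


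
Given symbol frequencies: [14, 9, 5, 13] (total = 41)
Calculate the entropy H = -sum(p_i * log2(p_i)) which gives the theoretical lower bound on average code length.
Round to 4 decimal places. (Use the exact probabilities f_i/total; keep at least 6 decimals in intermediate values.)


Per-symbol terms -p_i * log2(p_i) with p_i = f_i/41:
  p = 14/41 = 0.341463: log2(p) = -1.550197, -p*log2(p) = 0.529336
  p = 9/41 = 0.219512: log2(p) = -2.187627, -p*log2(p) = 0.480211
  p = 5/41 = 0.121951: log2(p) = -3.035624, -p*log2(p) = 0.370198
  p = 13/41 = 0.317073: log2(p) = -1.657112, -p*log2(p) = 0.525426
H = 0.529336 + 0.480211 + 0.370198 + 0.525426 = 1.905171

H = 1.9052 bits/symbol


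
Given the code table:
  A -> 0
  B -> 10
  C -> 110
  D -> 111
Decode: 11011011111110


Decoding:
110 -> C
110 -> C
111 -> D
111 -> D
10 -> B


Result: CCDDB


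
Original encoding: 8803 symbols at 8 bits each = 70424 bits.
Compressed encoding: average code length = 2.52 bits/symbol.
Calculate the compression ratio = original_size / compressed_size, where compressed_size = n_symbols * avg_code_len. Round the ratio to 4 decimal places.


original_size = n_symbols * orig_bits = 8803 * 8 = 70424 bits
compressed_size = n_symbols * avg_code_len = 8803 * 2.52 = 22183.56 bits
ratio = original_size / compressed_size = 70424 / 22183.56 = 3.1746

Compression ratio = 3.1746


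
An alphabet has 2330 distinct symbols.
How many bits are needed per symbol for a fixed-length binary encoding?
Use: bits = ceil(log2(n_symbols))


log2(2330) = 11.1861
Bracket: 2^11 = 2048 < 2330 <= 2^12 = 4096
So ceil(log2(2330)) = 12

bits = ceil(log2(2330)) = ceil(11.1861) = 12 bits


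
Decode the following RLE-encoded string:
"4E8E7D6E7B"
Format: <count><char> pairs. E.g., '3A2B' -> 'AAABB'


Expanding each <count><char> pair:
  4E -> 'EEEE'
  8E -> 'EEEEEEEE'
  7D -> 'DDDDDDD'
  6E -> 'EEEEEE'
  7B -> 'BBBBBBB'

Decoded = EEEEEEEEEEEEDDDDDDDEEEEEEBBBBBBB


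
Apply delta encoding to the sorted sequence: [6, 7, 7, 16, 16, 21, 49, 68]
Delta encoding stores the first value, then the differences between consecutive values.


First value: 6
Deltas:
  7 - 6 = 1
  7 - 7 = 0
  16 - 7 = 9
  16 - 16 = 0
  21 - 16 = 5
  49 - 21 = 28
  68 - 49 = 19


Delta encoded: [6, 1, 0, 9, 0, 5, 28, 19]


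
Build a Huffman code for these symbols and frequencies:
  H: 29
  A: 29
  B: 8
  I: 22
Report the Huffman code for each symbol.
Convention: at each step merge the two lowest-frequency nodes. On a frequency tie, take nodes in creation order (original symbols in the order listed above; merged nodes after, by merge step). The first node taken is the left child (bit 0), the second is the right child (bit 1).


Huffman tree construction:
Step 1: Merge B(8) + I(22) = 30
Step 2: Merge H(29) + A(29) = 58
Step 3: Merge (B+I)(30) + (H+A)(58) = 88
Read each symbol's code off the tree from the root (left child = 0, right child = 1).

Codes:
  H: 10 (length 2)
  A: 11 (length 2)
  B: 00 (length 2)
  I: 01 (length 2)
Average code length: 176/88 = 2.0000 bits/symbol


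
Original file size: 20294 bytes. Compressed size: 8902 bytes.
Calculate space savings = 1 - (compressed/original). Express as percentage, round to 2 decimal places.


ratio = compressed/original = 8902/20294 = 0.438652
savings = 1 - ratio = 1 - 0.438652 = 0.561348
as a percentage: 0.561348 * 100 = 56.13%

Space savings = 1 - 8902/20294 = 56.13%


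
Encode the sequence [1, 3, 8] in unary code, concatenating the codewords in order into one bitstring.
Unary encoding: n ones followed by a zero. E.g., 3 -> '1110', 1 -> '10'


Encode each number as n ones followed by a terminating 0:
  1 -> 10 (2 bits)
  3 -> 1110 (4 bits)
  8 -> 111111110 (9 bits)
Total length = 2 + 4 + 9 = 15 bits.

Unary([1, 3, 8]) = 101110111111110 (15 bits)
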